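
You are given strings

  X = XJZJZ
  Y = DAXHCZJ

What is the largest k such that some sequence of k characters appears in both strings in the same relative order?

3

Match X at X[1]=Y[3], then Z at X[3]=Y[6], then J at X[4]=Y[7] — 3 characters in the same relative order in both, and the DP table's final entry dp[5][7] is also 3, so no common subsequence is longer.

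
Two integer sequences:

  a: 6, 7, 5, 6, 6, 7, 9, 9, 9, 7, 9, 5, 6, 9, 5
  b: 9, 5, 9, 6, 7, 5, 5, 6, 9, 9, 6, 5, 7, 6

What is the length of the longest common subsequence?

One common subsequence of length 8: 6 at a[1]=b[4], then 7 at a[2]=b[5], then 5 at a[3]=b[7], then 6 at a[5]=b[8], then 9 at a[7]=b[9], then 9 at a[8]=b[10], then 7 at a[10]=b[13], then 6 at a[13]=b[14]. The LCS DP gives dp[15][14] = 8, so this is optimal.

8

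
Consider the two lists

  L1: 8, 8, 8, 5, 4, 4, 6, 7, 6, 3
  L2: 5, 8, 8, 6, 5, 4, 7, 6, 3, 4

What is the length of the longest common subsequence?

7

Let dp[i][j] be the LCS length of the first i values of L1 and the first j values of L2. dp[i][j] = dp[i-1][j-1]+1 when the i-th and j-th values match, else max(dp[i-1][j], dp[i][j-1]).
    ·  5  8  8  6  5  4  7  6  3  4
 ·  0  0  0  0  0  0  0  0  0  0  0
 8  0  0  1  1  1  1  1  1  1  1  1
 8  0  0  1  2  2  2  2  2  2  2  2
 8  0  0  1  2  2  2  2  2  2  2  2
 5  0  1  1  2  2  3  3  3  3  3  3
 4  0  1  1  2  2  3  4  4  4  4  4
 4  0  1  1  2  2  3  4  4  4  4  5
 6  0  1  1  2  3  3  4  4  5  5  5
 7  0  1  1  2  3  3  4  5  5  5  5
 6  0  1  1  2  3  3  4  5  6  6  6
 3  0  1  1  2  3  3  4  5  6  7  7
dp[10][10] = 7. One LCS (by backtracking along matches): 8, 8, 5, 4, 7, 6, 3.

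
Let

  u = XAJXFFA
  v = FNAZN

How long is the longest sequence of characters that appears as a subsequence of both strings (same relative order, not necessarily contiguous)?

2

One common subsequence of length 2: F (u #5, v #1), then A (u #7, v #3). The LCS DP gives dp[7][5] = 2, so this is optimal.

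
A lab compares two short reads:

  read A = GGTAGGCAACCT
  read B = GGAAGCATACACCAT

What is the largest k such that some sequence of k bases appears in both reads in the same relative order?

10

Match G [1,1]; then G [2,2]; then A [4,4]; then G [6,5]; then C [7,6]; then A [8,9]; then A [9,11]; then C [10,12]; then C [11,13]; then T [12,15] — 10 bases in the same relative order in both. dp[12][15] = 10 confirms this is the maximum.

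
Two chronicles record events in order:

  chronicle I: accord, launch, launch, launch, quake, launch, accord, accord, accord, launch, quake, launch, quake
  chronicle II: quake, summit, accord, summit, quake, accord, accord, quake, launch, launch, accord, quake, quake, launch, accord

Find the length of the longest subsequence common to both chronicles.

7

Match accord (chronicle I #1, chronicle II #3); then quake (chronicle I #5, chronicle II #5); then accord (chronicle I #7, chronicle II #6); then accord (chronicle I #8, chronicle II #7); then accord (chronicle I #9, chronicle II #11); then quake (chronicle I #11, chronicle II #13); then launch (chronicle I #12, chronicle II #14) — 7 events in the same relative order in both, and the DP table's final entry dp[13][15] is also 7, so no common subsequence is longer.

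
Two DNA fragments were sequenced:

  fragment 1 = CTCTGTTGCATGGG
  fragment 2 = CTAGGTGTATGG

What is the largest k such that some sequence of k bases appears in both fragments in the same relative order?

One common subsequence of length 9: C (fragment 1 #1, fragment 2 #1), then T (fragment 1 #2, fragment 2 #2), then T (fragment 1 #4, fragment 2 #6), then G (fragment 1 #5, fragment 2 #7), then T (fragment 1 #7, fragment 2 #8), then A (fragment 1 #10, fragment 2 #9), then T (fragment 1 #11, fragment 2 #10), then G (fragment 1 #13, fragment 2 #11), then G (fragment 1 #14, fragment 2 #12). dp[14][12] = 9 confirms this is the maximum.

9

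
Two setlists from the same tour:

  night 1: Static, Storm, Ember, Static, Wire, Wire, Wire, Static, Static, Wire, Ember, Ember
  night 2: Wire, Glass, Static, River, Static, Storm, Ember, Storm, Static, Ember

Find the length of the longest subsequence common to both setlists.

Pick Static [1,5] → Storm [2,6] → Ember [3,7] → Static [9,9] → Ember [12,10]; all 5 songs appear in both, in order. Since dp[12][10] = 5, nothing longer is possible.

5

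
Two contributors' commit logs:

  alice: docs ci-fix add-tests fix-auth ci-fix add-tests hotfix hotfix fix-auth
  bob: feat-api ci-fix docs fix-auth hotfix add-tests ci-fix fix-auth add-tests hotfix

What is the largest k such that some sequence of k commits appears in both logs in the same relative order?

5

Taking docs at alice[1]=bob[3]; then ci-fix at alice[2]=bob[7]; then fix-auth at alice[4]=bob[8]; then add-tests at alice[6]=bob[9]; then hotfix at alice[8]=bob[10] gives a common subsequence of length 5, and the DP table's final entry dp[9][10] is also 5, so no common subsequence is longer.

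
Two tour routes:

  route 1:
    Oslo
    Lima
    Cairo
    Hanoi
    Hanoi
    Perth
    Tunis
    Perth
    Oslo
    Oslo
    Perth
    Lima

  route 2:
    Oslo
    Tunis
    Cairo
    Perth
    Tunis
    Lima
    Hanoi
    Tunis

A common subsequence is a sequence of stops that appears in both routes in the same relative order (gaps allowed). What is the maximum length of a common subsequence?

5

Taking Oslo at route 1[1]=route 2[1], then Cairo at route 1[3]=route 2[3], then Perth at route 1[6]=route 2[4], then Tunis at route 1[7]=route 2[5], then Lima at route 1[12]=route 2[6] gives a common subsequence of length 5. dp[12][8] = 5 confirms this is the maximum.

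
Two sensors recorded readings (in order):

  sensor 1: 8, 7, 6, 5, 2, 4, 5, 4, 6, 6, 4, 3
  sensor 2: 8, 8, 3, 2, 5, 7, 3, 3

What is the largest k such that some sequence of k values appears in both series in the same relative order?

One common subsequence of length 4: 8 (sensor 1 #1, sensor 2 #2); then 2 (sensor 1 #5, sensor 2 #4); then 5 (sensor 1 #7, sensor 2 #5); then 3 (sensor 1 #12, sensor 2 #8). The LCS DP gives dp[12][8] = 4, so this is optimal.

4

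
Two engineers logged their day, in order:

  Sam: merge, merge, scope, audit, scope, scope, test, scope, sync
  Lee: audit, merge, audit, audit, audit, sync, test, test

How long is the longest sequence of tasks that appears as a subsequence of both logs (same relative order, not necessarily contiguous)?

Taking merge [1,2], then audit [4,5], then test [7,8] gives a common subsequence of length 3. Since dp[9][8] = 3, nothing longer is possible.

3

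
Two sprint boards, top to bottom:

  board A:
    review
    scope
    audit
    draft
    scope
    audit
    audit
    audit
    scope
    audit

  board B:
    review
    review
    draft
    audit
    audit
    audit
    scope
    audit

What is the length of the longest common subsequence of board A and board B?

7

Taking review at board A[1]=board B[2], then draft at board A[4]=board B[3], then audit at board A[6]=board B[4], then audit at board A[7]=board B[5], then audit at board A[8]=board B[6], then scope at board A[9]=board B[7], then audit at board A[10]=board B[8] gives a common subsequence of length 7. dp[10][8] = 7 confirms this is the maximum.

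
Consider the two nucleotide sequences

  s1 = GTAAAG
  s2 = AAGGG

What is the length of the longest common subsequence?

Pick A (s1 #3, s2 #1), A (s1 #4, s2 #2), G (s1 #6, s2 #5); all 3 bases appear in both, in order, and the DP table's final entry dp[6][5] is also 3, so no common subsequence is longer.

3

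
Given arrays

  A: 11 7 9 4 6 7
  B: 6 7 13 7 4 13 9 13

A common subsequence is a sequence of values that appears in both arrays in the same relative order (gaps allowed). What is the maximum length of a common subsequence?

2

Pick 7 at A[2]=B[4] → 9 at A[3]=B[7]; all 2 values appear in both, in order. Since dp[6][8] = 2, nothing longer is possible.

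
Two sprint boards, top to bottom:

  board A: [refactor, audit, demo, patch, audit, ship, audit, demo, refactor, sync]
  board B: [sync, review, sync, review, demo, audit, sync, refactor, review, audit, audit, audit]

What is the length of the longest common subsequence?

4

One common subsequence of length 4: refactor at board A[1]=board B[8], audit at board A[2]=board B[10], audit at board A[5]=board B[11], audit at board A[7]=board B[12], and the DP table's final entry dp[10][12] is also 4, so no common subsequence is longer.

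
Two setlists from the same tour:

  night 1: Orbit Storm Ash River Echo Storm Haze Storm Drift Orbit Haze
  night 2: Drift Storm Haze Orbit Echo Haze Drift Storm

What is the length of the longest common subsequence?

One common subsequence of length 4: Orbit at night 1[1]=night 2[4], then Echo at night 1[5]=night 2[5], then Haze at night 1[7]=night 2[6], then Storm at night 1[8]=night 2[8]. dp[11][8] = 4 confirms this is the maximum.

4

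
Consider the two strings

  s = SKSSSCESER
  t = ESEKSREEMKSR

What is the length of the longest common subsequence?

Pick S at s[1]=t[2]; then K at s[2]=t[4]; then S at s[3]=t[5]; then E at s[7]=t[8]; then S at s[8]=t[11]; then R at s[10]=t[12]; all 6 characters appear in both, in order. Since dp[10][12] = 6, nothing longer is possible.

6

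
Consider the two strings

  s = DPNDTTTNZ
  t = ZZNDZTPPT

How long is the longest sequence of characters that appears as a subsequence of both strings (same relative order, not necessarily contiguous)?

4

Let dp[i][j] be the LCS length of the first i characters of s and the first j characters of t. dp[i][j] = dp[i-1][j-1]+1 when the i-th and j-th characters match, else max(dp[i-1][j], dp[i][j-1]).
    ·  Z  Z  N  D  Z  T  P  P  T
 ·  0  0  0  0  0  0  0  0  0  0
 D  0  0  0  0  1  1  1  1  1  1
 P  0  0  0  0  1  1  1  2  2  2
 N  0  0  0  1  1  1  1  2  2  2
 D  0  0  0  1  2  2  2  2  2  2
 T  0  0  0  1  2  2  3  3  3  3
 T  0  0  0  1  2  2  3  3  3  4
 T  0  0  0  1  2  2  3  3  3  4
 N  0  0  0  1  2  2  3  3  3  4
 Z  0  1  1  1  2  3  3  3  3  4
dp[9][9] = 4. One LCS (by backtracking along matches): NDTT.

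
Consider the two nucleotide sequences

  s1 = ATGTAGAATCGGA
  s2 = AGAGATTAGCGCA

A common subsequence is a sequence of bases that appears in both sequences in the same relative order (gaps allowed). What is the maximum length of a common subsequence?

9

Match A (s1 #1, s2 #1), G (s1 #3, s2 #2), A (s1 #5, s2 #3), G (s1 #6, s2 #4), A (s1 #7, s2 #5), A (s1 #8, s2 #8), C (s1 #10, s2 #10), G (s1 #11, s2 #11), A (s1 #13, s2 #13) — 9 bases in the same relative order in both. The LCS DP gives dp[13][13] = 9, so this is optimal.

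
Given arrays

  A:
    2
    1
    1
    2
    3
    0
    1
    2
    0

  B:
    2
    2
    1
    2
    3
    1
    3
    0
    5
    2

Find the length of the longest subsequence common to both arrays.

6

One common subsequence of length 6: 2 at A[1]=B[2] → 1 at A[2]=B[3] → 1 at A[3]=B[6] → 3 at A[5]=B[7] → 0 at A[6]=B[8] → 2 at A[8]=B[10]. Since dp[9][10] = 6, nothing longer is possible.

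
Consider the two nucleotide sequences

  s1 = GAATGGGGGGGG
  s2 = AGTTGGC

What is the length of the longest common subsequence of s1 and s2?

Let dp[i][j] be the LCS length of the first i bases of s1 and the first j bases of s2. dp[i][j] = dp[i-1][j-1]+1 when the i-th and j-th bases match, else max(dp[i-1][j], dp[i][j-1]).
    ·  A  G  T  T  G  G  C
 ·  0  0  0  0  0  0  0  0
 G  0  0  1  1  1  1  1  1
 A  0  1  1  1  1  1  1  1
 A  0  1  1  1  1  1  1  1
 T  0  1  1  2  2  2  2  2
 G  0  1  2  2  2  3  3  3
 G  0  1  2  2  2  3  4  4
 G  0  1  2  2  2  3  4  4
 G  0  1  2  2  2  3  4  4
 G  0  1  2  2  2  3  4  4
 G  0  1  2  2  2  3  4  4
 G  0  1  2  2  2  3  4  4
 G  0  1  2  2  2  3  4  4
dp[12][7] = 4. One LCS (by backtracking along matches): GTGG.

4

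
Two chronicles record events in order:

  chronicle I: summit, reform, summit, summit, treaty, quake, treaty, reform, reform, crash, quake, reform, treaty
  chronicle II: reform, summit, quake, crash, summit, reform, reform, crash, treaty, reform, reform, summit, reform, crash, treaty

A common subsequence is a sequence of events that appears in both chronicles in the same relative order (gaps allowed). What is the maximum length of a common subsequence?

One common subsequence of length 8: reform (chronicle I #2, chronicle II #1) → summit (chronicle I #3, chronicle II #2) → summit (chronicle I #4, chronicle II #5) → treaty (chronicle I #5, chronicle II #9) → reform (chronicle I #8, chronicle II #11) → reform (chronicle I #9, chronicle II #13) → crash (chronicle I #10, chronicle II #14) → treaty (chronicle I #13, chronicle II #15), and the DP table's final entry dp[13][15] is also 8, so no common subsequence is longer.

8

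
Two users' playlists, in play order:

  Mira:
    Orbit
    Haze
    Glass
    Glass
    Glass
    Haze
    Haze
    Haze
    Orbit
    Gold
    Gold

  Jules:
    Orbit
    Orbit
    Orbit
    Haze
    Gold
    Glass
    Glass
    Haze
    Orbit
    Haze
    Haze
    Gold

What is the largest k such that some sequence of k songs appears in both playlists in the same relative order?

8

Match Orbit (Mira #1, Jules #3), Haze (Mira #2, Jules #4), Glass (Mira #4, Jules #6), Glass (Mira #5, Jules #7), Haze (Mira #6, Jules #8), Haze (Mira #7, Jules #10), Haze (Mira #8, Jules #11), Gold (Mira #11, Jules #12) — 8 songs in the same relative order in both. dp[11][12] = 8 confirms this is the maximum.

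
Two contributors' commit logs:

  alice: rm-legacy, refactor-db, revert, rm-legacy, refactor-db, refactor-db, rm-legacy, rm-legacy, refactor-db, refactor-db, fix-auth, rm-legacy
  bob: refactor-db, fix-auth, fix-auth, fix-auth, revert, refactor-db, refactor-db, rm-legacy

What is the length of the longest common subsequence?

Taking refactor-db (alice #2, bob #1); then revert (alice #3, bob #5); then refactor-db (alice #9, bob #6); then refactor-db (alice #10, bob #7); then rm-legacy (alice #12, bob #8) gives a common subsequence of length 5, and the DP table's final entry dp[12][8] is also 5, so no common subsequence is longer.

5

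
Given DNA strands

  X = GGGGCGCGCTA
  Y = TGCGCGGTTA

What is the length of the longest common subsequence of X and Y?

Match G [1,2]; then G [4,4]; then C [5,5]; then G [6,6]; then G [8,7]; then T [10,9]; then A [11,10] — 7 bases in the same relative order in both. The LCS DP gives dp[11][10] = 7, so this is optimal.

7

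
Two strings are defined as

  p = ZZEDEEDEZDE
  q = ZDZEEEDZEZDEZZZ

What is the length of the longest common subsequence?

Match Z [1,1] → Z [2,3] → E [3,4] → E [5,5] → E [6,6] → D [7,7] → E [8,9] → Z [9,10] → D [10,11] → E [11,12] — 10 characters in the same relative order in both. dp[11][15] = 10 confirms this is the maximum.

10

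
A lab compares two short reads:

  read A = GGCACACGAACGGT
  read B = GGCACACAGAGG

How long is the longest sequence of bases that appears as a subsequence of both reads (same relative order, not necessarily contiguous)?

11

Taking G [1,1]; then G [2,2]; then C [3,3]; then A [4,4]; then C [5,5]; then A [6,6]; then C [7,7]; then G [8,9]; then A [10,10]; then G [12,11]; then G [13,12] gives a common subsequence of length 11. dp[14][12] = 11 confirms this is the maximum.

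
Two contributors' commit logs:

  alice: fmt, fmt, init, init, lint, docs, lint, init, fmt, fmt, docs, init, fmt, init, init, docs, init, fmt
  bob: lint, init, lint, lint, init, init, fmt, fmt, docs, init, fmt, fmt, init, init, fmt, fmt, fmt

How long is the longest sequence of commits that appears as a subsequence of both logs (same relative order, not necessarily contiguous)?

12

Pick init (alice #4, bob #2), lint (alice #5, bob #3), lint (alice #7, bob #4), init (alice #8, bob #6), fmt (alice #9, bob #7), fmt (alice #10, bob #8), docs (alice #11, bob #9), init (alice #12, bob #10), fmt (alice #13, bob #12), init (alice #14, bob #13), init (alice #15, bob #14), fmt (alice #18, bob #17); all 12 commits appear in both, in order. The LCS DP gives dp[18][17] = 12, so this is optimal.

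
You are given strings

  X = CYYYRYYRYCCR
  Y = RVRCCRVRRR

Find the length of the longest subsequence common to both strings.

5

Let dp[i][j] be the LCS length of the first i characters of X and the first j characters of Y. dp[i][j] = dp[i-1][j-1]+1 when the i-th and j-th characters match, else max(dp[i-1][j], dp[i][j-1]).
    ·  R  V  R  C  C  R  V  R  R  R
 ·  0  0  0  0  0  0  0  0  0  0  0
 C  0  0  0  0  1  1  1  1  1  1  1
 Y  0  0  0  0  1  1  1  1  1  1  1
 Y  0  0  0  0  1  1  1  1  1  1  1
 Y  0  0  0  0  1  1  1  1  1  1  1
 R  0  1  1  1  1  1  2  2  2  2  2
 Y  0  1  1  1  1  1  2  2  2  2  2
 Y  0  1  1  1  1  1  2  2  2  2  2
 R  0  1  1  2  2  2  2  2  3  3  3
 Y  0  1  1  2  2  2  2  2  3  3  3
 C  0  1  1  2  3  3  3  3  3  3  3
 C  0  1  1  2  3  4  4  4  4  4  4
 R  0  1  1  2  3  4  5  5  5  5  5
dp[12][10] = 5. One LCS (by backtracking along matches): RRCCR.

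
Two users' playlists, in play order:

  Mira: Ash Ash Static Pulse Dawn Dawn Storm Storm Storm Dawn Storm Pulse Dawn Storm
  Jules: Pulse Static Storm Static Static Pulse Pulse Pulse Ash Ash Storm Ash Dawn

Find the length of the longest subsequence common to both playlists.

Taking Ash [1,9]; then Ash [2,10]; then Storm [7,11]; then Dawn [13,13] gives a common subsequence of length 4. dp[14][13] = 4 confirms this is the maximum.

4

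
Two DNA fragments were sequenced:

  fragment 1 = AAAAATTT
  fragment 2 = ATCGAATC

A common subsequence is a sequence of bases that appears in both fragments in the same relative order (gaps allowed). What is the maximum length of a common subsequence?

4

Pick A [1,1]; then A [4,5]; then A [5,6]; then T [6,7]; all 4 bases appear in both, in order, and the DP table's final entry dp[8][8] is also 4, so no common subsequence is longer.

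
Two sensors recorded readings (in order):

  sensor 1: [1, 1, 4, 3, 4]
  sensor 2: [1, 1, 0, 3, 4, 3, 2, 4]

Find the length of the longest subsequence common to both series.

5

Match 1 [1,1] → 1 [2,2] → 4 [3,5] → 3 [4,6] → 4 [5,8] — 5 values in the same relative order in both. dp[5][8] = 5 confirms this is the maximum.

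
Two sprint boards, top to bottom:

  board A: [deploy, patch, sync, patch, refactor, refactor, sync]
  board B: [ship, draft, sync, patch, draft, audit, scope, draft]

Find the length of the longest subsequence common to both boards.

2

Pick sync (board A #3, board B #3), patch (board A #4, board B #4); all 2 tasks appear in both, in order. Since dp[7][8] = 2, nothing longer is possible.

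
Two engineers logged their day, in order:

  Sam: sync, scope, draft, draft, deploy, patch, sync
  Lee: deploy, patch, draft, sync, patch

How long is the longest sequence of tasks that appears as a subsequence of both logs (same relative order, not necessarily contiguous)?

3

Taking deploy [5,1]; then patch [6,2]; then sync [7,4] gives a common subsequence of length 3. dp[7][5] = 3 confirms this is the maximum.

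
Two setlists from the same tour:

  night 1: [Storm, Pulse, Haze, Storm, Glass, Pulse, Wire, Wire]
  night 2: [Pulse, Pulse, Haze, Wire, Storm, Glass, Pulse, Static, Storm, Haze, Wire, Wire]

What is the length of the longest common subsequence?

7

Taking Pulse (night 1 #2, night 2 #2), Haze (night 1 #3, night 2 #3), Storm (night 1 #4, night 2 #5), Glass (night 1 #5, night 2 #6), Pulse (night 1 #6, night 2 #7), Wire (night 1 #7, night 2 #11), Wire (night 1 #8, night 2 #12) gives a common subsequence of length 7. dp[8][12] = 7 confirms this is the maximum.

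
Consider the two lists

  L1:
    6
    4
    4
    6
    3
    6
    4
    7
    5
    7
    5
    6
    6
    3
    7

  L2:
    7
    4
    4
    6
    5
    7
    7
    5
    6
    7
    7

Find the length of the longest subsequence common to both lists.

8

Taking 4 (L1 #2, L2 #2) → 4 (L1 #3, L2 #3) → 6 (L1 #4, L2 #4) → 7 (L1 #8, L2 #6) → 7 (L1 #10, L2 #7) → 5 (L1 #11, L2 #8) → 6 (L1 #12, L2 #9) → 7 (L1 #15, L2 #11) gives a common subsequence of length 8, and the DP table's final entry dp[15][11] is also 8, so no common subsequence is longer.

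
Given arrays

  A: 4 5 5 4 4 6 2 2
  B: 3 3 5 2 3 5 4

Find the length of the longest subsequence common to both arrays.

3

Match 5 at A[2]=B[3], 5 at A[3]=B[6], 4 at A[5]=B[7] — 3 values in the same relative order in both, and the DP table's final entry dp[8][7] is also 3, so no common subsequence is longer.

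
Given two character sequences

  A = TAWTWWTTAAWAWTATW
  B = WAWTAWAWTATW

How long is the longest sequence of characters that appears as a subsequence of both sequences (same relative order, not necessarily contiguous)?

Match A [2,2]; then W [6,3]; then T [8,4]; then A [10,5]; then W [11,6]; then A [12,7]; then W [13,8]; then T [14,9]; then A [15,10]; then T [16,11]; then W [17,12] — 11 characters in the same relative order in both. dp[17][12] = 11 confirms this is the maximum.

11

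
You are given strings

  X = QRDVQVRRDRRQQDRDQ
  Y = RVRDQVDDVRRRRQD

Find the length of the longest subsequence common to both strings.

10

One common subsequence of length 10: R at X[2]=Y[3], D at X[3]=Y[4], V at X[4]=Y[6], V at X[6]=Y[9], R at X[7]=Y[10], R at X[8]=Y[11], R at X[10]=Y[12], R at X[11]=Y[13], Q at X[13]=Y[14], D at X[16]=Y[15]. The LCS DP gives dp[17][15] = 10, so this is optimal.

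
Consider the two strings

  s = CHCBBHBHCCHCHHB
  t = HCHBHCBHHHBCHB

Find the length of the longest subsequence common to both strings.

One common subsequence of length 10: C (s #1, t #2) → H (s #2, t #5) → C (s #3, t #6) → B (s #5, t #7) → H (s #6, t #8) → H (s #8, t #9) → H (s #11, t #10) → C (s #12, t #12) → H (s #14, t #13) → B (s #15, t #14). Since dp[15][14] = 10, nothing longer is possible.

10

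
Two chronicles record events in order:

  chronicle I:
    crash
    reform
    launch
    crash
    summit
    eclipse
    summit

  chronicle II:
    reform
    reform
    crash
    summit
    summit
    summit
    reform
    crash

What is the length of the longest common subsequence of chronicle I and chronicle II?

4

One common subsequence of length 4: reform at chronicle I[2]=chronicle II[2] → crash at chronicle I[4]=chronicle II[3] → summit at chronicle I[5]=chronicle II[5] → summit at chronicle I[7]=chronicle II[6], and the DP table's final entry dp[7][8] is also 4, so no common subsequence is longer.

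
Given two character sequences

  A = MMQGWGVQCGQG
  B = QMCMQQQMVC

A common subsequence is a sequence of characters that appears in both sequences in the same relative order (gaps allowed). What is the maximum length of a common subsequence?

5

Taking M (A #1, B #2); then M (A #2, B #4); then Q (A #3, B #7); then V (A #7, B #9); then C (A #9, B #10) gives a common subsequence of length 5, and the DP table's final entry dp[12][10] is also 5, so no common subsequence is longer.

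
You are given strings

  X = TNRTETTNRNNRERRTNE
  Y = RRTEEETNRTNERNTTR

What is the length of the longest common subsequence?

10

Taking R [3,2] → T [4,3] → E [5,6] → T [7,7] → N [8,8] → R [9,9] → N [11,11] → E [13,12] → R [14,13] → R [15,17] gives a common subsequence of length 10, and the DP table's final entry dp[18][17] is also 10, so no common subsequence is longer.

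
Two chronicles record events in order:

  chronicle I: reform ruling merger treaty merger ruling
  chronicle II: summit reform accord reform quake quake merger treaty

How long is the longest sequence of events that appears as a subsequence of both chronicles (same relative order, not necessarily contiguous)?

3

One common subsequence of length 3: reform [1,4]; then merger [3,7]; then treaty [4,8]. Since dp[6][8] = 3, nothing longer is possible.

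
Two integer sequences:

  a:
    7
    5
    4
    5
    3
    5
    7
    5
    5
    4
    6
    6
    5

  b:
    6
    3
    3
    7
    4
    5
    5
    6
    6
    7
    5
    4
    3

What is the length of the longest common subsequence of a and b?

7

Pick 7 (a #1, b #4) → 4 (a #3, b #5) → 5 (a #4, b #6) → 5 (a #6, b #7) → 7 (a #7, b #10) → 5 (a #9, b #11) → 4 (a #10, b #12); all 7 values appear in both, in order. Since dp[13][13] = 7, nothing longer is possible.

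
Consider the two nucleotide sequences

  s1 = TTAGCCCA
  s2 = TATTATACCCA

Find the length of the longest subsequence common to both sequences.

Let dp[i][j] be the LCS length of the first i bases of s1 and the first j bases of s2. dp[i][j] = dp[i-1][j-1]+1 when the i-th and j-th bases match, else max(dp[i-1][j], dp[i][j-1]).
    ·  T  A  T  T  A  T  A  C  C  C  A
 ·  0  0  0  0  0  0  0  0  0  0  0  0
 T  0  1  1  1  1  1  1  1  1  1  1  1
 T  0  1  1  2  2  2  2  2  2  2  2  2
 A  0  1  2  2  2  3  3  3  3  3  3  3
 G  0  1  2  2  2  3  3  3  3  3  3  3
 C  0  1  2  2  2  3  3  3  4  4  4  4
 C  0  1  2  2  2  3  3  3  4  5  5  5
 C  0  1  2  2  2  3  3  3  4  5  6  6
 A  0  1  2  2  2  3  3  4  4  5  6  7
dp[8][11] = 7. One LCS (by backtracking along matches): TTACCCA.

7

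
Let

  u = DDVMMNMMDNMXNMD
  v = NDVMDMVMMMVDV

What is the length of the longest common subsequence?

8

One common subsequence of length 8: D [2,2], V [3,3], M [4,4], M [5,6], M [7,8], M [8,9], M [11,10], D [15,12]. Since dp[15][13] = 8, nothing longer is possible.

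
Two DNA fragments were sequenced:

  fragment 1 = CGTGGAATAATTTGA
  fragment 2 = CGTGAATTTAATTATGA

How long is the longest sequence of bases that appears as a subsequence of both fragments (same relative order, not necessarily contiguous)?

Pick C (fragment 1 #1, fragment 2 #1), G (fragment 1 #2, fragment 2 #2), T (fragment 1 #3, fragment 2 #3), G (fragment 1 #5, fragment 2 #4), A (fragment 1 #6, fragment 2 #5), A (fragment 1 #7, fragment 2 #6), T (fragment 1 #8, fragment 2 #9), A (fragment 1 #9, fragment 2 #10), A (fragment 1 #10, fragment 2 #11), T (fragment 1 #11, fragment 2 #12), T (fragment 1 #12, fragment 2 #13), T (fragment 1 #13, fragment 2 #15), G (fragment 1 #14, fragment 2 #16), A (fragment 1 #15, fragment 2 #17); all 14 bases appear in both, in order. Since dp[15][17] = 14, nothing longer is possible.

14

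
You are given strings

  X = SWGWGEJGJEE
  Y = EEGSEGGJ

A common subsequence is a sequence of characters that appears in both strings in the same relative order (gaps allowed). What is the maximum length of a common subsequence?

Taking S [1,4]; then G [5,6]; then G [8,7]; then J [9,8] gives a common subsequence of length 4. The LCS DP gives dp[11][8] = 4, so this is optimal.

4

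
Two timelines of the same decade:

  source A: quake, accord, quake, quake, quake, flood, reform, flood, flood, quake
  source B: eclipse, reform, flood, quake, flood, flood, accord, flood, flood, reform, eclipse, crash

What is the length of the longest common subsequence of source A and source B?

Taking quake (source A #1, source B #4) → accord (source A #2, source B #7) → flood (source A #6, source B #9) → reform (source A #7, source B #10) gives a common subsequence of length 4. Since dp[10][12] = 4, nothing longer is possible.

4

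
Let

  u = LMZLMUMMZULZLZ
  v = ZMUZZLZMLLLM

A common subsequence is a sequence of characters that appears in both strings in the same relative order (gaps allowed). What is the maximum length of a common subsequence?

Pick Z [3,1] → M [5,2] → U [6,3] → Z [9,5] → L [11,6] → Z [12,7] → L [13,11]; all 7 characters appear in both, in order. The LCS DP gives dp[14][12] = 7, so this is optimal.

7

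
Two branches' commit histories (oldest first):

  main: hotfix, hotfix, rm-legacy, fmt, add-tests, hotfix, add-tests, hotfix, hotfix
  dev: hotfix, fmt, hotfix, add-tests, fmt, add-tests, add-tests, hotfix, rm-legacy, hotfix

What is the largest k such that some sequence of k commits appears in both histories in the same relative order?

7

Taking hotfix [1,1]; then hotfix [2,3]; then fmt [4,5]; then add-tests [5,6]; then add-tests [7,7]; then hotfix [8,8]; then hotfix [9,10] gives a common subsequence of length 7. dp[9][10] = 7 confirms this is the maximum.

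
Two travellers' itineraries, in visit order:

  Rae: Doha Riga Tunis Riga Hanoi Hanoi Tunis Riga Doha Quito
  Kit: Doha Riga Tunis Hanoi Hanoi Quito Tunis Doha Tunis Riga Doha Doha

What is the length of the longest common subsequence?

One common subsequence of length 8: Doha at Rae[1]=Kit[1]; then Riga at Rae[2]=Kit[2]; then Tunis at Rae[3]=Kit[3]; then Hanoi at Rae[5]=Kit[4]; then Hanoi at Rae[6]=Kit[5]; then Tunis at Rae[7]=Kit[9]; then Riga at Rae[8]=Kit[10]; then Doha at Rae[9]=Kit[12], and the DP table's final entry dp[10][12] is also 8, so no common subsequence is longer.

8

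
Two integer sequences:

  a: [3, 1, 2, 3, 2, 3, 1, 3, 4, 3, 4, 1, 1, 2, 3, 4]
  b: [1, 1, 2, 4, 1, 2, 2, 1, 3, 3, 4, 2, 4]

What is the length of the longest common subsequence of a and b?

Match 1 (a #2, b #5), then 2 (a #3, b #6), then 2 (a #5, b #7), then 1 (a #7, b #8), then 3 (a #8, b #9), then 3 (a #10, b #10), then 4 (a #11, b #11), then 2 (a #14, b #12), then 4 (a #16, b #13) — 9 values in the same relative order in both. dp[16][13] = 9 confirms this is the maximum.

9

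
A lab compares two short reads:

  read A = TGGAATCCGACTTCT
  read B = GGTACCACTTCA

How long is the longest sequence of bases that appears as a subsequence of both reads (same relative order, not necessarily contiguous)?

10

Taking G (read A #2, read B #1) → G (read A #3, read B #2) → A (read A #5, read B #4) → C (read A #7, read B #5) → C (read A #8, read B #6) → A (read A #10, read B #7) → C (read A #11, read B #8) → T (read A #12, read B #9) → T (read A #13, read B #10) → C (read A #14, read B #11) gives a common subsequence of length 10. Since dp[15][12] = 10, nothing longer is possible.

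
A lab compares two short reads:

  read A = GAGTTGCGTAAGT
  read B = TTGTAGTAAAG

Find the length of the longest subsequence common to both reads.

8

Let dp[i][j] be the LCS length of the first i bases of read A and the first j bases of read B. dp[i][j] = dp[i-1][j-1]+1 when the i-th and j-th bases match, else max(dp[i-1][j], dp[i][j-1]).
    ·  T  T  G  T  A  G  T  A  A  A  G
 ·  0  0  0  0  0  0  0  0  0  0  0  0
 G  0  0  0  1  1  1  1  1  1  1  1  1
 A  0  0  0  1  1  2  2  2  2  2  2  2
 G  0  0  0  1  1  2  3  3  3  3  3  3
 T  0  1  1  1  2  2  3  4  4  4  4  4
 T  0  1  2  2  2  2  3  4  4  4  4  4
 G  0  1  2  3  3  3  3  4  4  4  4  5
 C  0  1  2  3  3  3  3  4  4  4  4  5
 G  0  1  2  3  3  3  4  4  4  4  4  5
 T  0  1  2  3  4  4  4  5  5  5  5  5
 A  0  1  2  3  4  5  5  5  6  6  6  6
 A  0  1  2  3  4  5  5  5  6  7  7  7
 G  0  1  2  3  4  5  6  6  6  7  7  8
 T  0  1  2  3  4  5  6  7  7  7  7  8
dp[13][11] = 8. One LCS (by backtracking along matches): TTGGTAAG.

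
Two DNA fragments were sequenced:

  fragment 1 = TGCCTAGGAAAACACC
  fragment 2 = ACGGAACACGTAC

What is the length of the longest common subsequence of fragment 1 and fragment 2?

Match C (fragment 1 #4, fragment 2 #2) → G (fragment 1 #7, fragment 2 #3) → G (fragment 1 #8, fragment 2 #4) → A (fragment 1 #9, fragment 2 #5) → A (fragment 1 #10, fragment 2 #6) → A (fragment 1 #12, fragment 2 #8) → C (fragment 1 #13, fragment 2 #9) → A (fragment 1 #14, fragment 2 #12) → C (fragment 1 #16, fragment 2 #13) — 9 bases in the same relative order in both, and the DP table's final entry dp[16][13] is also 9, so no common subsequence is longer.

9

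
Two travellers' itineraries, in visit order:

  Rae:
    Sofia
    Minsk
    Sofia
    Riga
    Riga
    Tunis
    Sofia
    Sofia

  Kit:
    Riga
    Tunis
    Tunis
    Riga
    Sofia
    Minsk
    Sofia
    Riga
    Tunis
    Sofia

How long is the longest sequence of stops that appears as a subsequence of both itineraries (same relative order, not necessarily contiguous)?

6

Pick Sofia (Rae #1, Kit #5), then Minsk (Rae #2, Kit #6), then Sofia (Rae #3, Kit #7), then Riga (Rae #5, Kit #8), then Tunis (Rae #6, Kit #9), then Sofia (Rae #8, Kit #10); all 6 stops appear in both, in order. dp[8][10] = 6 confirms this is the maximum.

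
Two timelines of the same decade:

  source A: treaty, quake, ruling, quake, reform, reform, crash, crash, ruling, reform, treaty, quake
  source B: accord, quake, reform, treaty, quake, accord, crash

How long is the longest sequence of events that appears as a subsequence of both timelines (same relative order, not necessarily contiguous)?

4

Pick quake (source A #4, source B #2), then reform (source A #10, source B #3), then treaty (source A #11, source B #4), then quake (source A #12, source B #5); all 4 events appear in both, in order. Since dp[12][7] = 4, nothing longer is possible.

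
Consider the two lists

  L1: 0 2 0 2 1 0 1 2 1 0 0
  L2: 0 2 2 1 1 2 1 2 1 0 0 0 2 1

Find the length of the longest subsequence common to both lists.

9

Match 0 (L1 #1, L2 #1) → 2 (L1 #2, L2 #2) → 2 (L1 #4, L2 #3) → 1 (L1 #5, L2 #5) → 1 (L1 #7, L2 #7) → 2 (L1 #8, L2 #8) → 1 (L1 #9, L2 #9) → 0 (L1 #10, L2 #11) → 0 (L1 #11, L2 #12) — 9 values in the same relative order in both, and the DP table's final entry dp[11][14] is also 9, so no common subsequence is longer.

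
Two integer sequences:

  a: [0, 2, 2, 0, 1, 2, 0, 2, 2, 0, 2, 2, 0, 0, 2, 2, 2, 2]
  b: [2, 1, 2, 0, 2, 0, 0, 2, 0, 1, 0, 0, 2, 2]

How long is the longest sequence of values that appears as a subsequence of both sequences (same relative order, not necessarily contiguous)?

Pick 2 [2,1], then 2 [3,3], then 0 [4,4], then 2 [6,5], then 0 [7,7], then 2 [9,8], then 0 [10,9], then 0 [13,11], then 0 [14,12], then 2 [17,13], then 2 [18,14]; all 11 values appear in both, in order. Since dp[18][14] = 11, nothing longer is possible.

11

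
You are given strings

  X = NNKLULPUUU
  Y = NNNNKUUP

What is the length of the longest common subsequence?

5

Pick N (X #1, Y #3), then N (X #2, Y #4), then K (X #3, Y #5), then U (X #5, Y #7), then P (X #7, Y #8); all 5 characters appear in both, in order. Since dp[10][8] = 5, nothing longer is possible.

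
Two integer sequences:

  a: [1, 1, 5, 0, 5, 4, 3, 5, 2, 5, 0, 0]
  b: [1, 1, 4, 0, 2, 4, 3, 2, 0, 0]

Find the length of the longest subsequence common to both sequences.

One common subsequence of length 8: 1 [1,1], 1 [2,2], 0 [4,4], 4 [6,6], 3 [7,7], 2 [9,8], 0 [11,9], 0 [12,10]. Since dp[12][10] = 8, nothing longer is possible.

8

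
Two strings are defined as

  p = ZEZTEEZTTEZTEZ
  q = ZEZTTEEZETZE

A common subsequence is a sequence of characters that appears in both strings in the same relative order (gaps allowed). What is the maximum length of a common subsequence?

Taking Z (p #1, q #1) → E (p #2, q #2) → Z (p #3, q #3) → T (p #4, q #5) → E (p #5, q #6) → E (p #6, q #7) → Z (p #7, q #8) → T (p #9, q #10) → Z (p #11, q #11) → E (p #13, q #12) gives a common subsequence of length 10. The LCS DP gives dp[14][12] = 10, so this is optimal.

10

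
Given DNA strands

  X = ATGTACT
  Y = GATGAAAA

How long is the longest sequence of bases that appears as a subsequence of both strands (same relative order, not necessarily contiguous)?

Match A [1,2], T [2,3], G [3,4], A [5,8] — 4 bases in the same relative order in both. dp[7][8] = 4 confirms this is the maximum.

4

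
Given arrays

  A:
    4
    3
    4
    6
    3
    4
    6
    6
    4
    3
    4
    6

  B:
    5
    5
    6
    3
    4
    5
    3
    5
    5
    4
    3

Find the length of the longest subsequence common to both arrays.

Taking 3 at A[2]=B[4]; then 4 at A[3]=B[5]; then 3 at A[5]=B[7]; then 4 at A[9]=B[10]; then 3 at A[10]=B[11] gives a common subsequence of length 5, and the DP table's final entry dp[12][11] is also 5, so no common subsequence is longer.

5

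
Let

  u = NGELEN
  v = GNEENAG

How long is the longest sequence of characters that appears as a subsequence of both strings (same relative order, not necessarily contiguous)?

One common subsequence of length 4: N [1,2], E [3,3], E [5,4], N [6,5], and the DP table's final entry dp[6][7] is also 4, so no common subsequence is longer.

4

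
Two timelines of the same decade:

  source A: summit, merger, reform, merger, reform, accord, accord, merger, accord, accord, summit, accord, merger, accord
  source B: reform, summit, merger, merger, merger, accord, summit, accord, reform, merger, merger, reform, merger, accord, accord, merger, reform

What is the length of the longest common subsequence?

Pick summit [1,2]; then merger [2,5]; then reform [3,9]; then merger [4,11]; then reform [5,12]; then merger [8,13]; then accord [10,14]; then accord [12,15]; then merger [13,16]; all 9 events appear in both, in order. dp[14][17] = 9 confirms this is the maximum.

9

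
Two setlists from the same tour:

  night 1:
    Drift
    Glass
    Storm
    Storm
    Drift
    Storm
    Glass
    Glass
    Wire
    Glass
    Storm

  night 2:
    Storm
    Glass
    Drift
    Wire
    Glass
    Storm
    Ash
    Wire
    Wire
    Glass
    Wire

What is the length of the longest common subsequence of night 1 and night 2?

5

One common subsequence of length 5: Drift at night 1[1]=night 2[3], Glass at night 1[2]=night 2[5], Storm at night 1[3]=night 2[6], Glass at night 1[8]=night 2[10], Wire at night 1[9]=night 2[11]. Since dp[11][11] = 5, nothing longer is possible.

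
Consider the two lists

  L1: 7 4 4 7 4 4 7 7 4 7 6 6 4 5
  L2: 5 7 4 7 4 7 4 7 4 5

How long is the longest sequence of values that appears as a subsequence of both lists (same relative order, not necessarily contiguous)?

9

Match 7 (L1 #1, L2 #2), 4 (L1 #3, L2 #3), 7 (L1 #4, L2 #4), 4 (L1 #6, L2 #5), 7 (L1 #8, L2 #6), 4 (L1 #9, L2 #7), 7 (L1 #10, L2 #8), 4 (L1 #13, L2 #9), 5 (L1 #14, L2 #10) — 9 values in the same relative order in both. Since dp[14][10] = 9, nothing longer is possible.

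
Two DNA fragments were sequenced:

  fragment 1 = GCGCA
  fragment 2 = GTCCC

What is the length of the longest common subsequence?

Let dp[i][j] be the LCS length of the first i bases of fragment 1 and the first j bases of fragment 2. dp[i][j] = dp[i-1][j-1]+1 when the i-th and j-th bases match, else max(dp[i-1][j], dp[i][j-1]).
    ·  G  T  C  C  C
 ·  0  0  0  0  0  0
 G  0  1  1  1  1  1
 C  0  1  1  2  2  2
 G  0  1  1  2  2  2
 C  0  1  1  2  3  3
 A  0  1  1  2  3  3
dp[5][5] = 3. One LCS (by backtracking along matches): GCC.

3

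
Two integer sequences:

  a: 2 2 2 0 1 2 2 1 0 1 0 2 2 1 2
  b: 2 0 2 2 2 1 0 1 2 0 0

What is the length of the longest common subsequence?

Pick 2 (a #1, b #3), then 2 (a #2, b #4), then 2 (a #3, b #5), then 0 (a #4, b #7), then 1 (a #5, b #8), then 2 (a #7, b #9), then 0 (a #9, b #10), then 0 (a #11, b #11); all 8 values appear in both, in order. The LCS DP gives dp[15][11] = 8, so this is optimal.

8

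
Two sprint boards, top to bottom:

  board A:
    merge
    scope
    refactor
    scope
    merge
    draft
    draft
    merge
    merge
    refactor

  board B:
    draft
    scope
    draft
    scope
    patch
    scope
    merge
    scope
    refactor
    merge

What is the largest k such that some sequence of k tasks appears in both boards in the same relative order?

4

Pick merge at board A[1]=board B[7], then scope at board A[2]=board B[8], then refactor at board A[3]=board B[9], then merge at board A[9]=board B[10]; all 4 tasks appear in both, in order. dp[10][10] = 4 confirms this is the maximum.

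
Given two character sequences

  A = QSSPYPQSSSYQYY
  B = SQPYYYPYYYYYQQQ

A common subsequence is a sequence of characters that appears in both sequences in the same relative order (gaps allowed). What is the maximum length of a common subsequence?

Taking Q [1,2]; then P [4,3]; then Y [5,6]; then P [6,7]; then Y [11,10]; then Y [13,11]; then Y [14,12] gives a common subsequence of length 7, and the DP table's final entry dp[14][15] is also 7, so no common subsequence is longer.

7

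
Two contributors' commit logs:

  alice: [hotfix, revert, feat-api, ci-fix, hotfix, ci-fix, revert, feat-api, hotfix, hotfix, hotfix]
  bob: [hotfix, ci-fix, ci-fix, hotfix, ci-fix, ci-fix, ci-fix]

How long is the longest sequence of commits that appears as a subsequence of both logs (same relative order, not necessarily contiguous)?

4

Taking hotfix [1,1], then ci-fix [4,3], then hotfix [5,4], then ci-fix [6,7] gives a common subsequence of length 4. dp[11][7] = 4 confirms this is the maximum.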